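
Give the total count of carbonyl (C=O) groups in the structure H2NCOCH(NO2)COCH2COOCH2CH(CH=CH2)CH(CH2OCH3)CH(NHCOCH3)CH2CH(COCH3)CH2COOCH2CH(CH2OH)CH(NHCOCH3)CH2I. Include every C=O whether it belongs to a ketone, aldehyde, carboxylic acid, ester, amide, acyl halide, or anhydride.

H2NCO: amide, 1 C=O (running total 1).
CO: ketone, 1 C=O (running total 2).
CH2COOCH2: ester, 1 C=O (running total 3).
CH(NHCOCH3): amide, 1 C=O (running total 4).
CH(COCH3): ketone, 1 C=O (running total 5).
CH2COOCH2: ester, 1 C=O (running total 6).
CH(NHCOCH3): amide, 1 C=O (running total 7).

7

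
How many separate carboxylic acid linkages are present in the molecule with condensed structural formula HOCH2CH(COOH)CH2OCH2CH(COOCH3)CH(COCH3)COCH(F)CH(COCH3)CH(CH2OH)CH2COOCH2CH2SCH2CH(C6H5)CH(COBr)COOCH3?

Taking each segment in turn:
  HOCH2: HO– on an sp³ carbon → alcohol.
  CH(COOH): pendant –COOH: carbonyl C bonded to C and –OH → carboxylic acid.
  CH2OCH2: C–O–C with sp³ carbons on both sides and no adjacent C=O → ether.
  CH(COOCH3): pendant –COOCH3: carbonyl C bonded to C and –OCH3 → ester.
  CH(COCH3): pendant –COCH3: carbonyl C bonded to two carbons → ketone.
  CO: –C(=O)– with carbon on both sides → ketone.
  CH(F): halogen on an sp³ carbon → alkyl halide.
  CH(COCH3): pendant –COCH3: carbonyl C bonded to two carbons → ketone.
  CH(CH2OH): pendant –CH2OH on an sp³ backbone C → alcohol.
  CH2COOCH2: –C(=O)–O–C with C on the carbonyl side → ester.
  CH2SCH2: C–S–C linkage → sulfide (thioether).
  CH(C6H5): pendant –C6H5: benzene ring → arene.
  CH(COBr): pendant –C(=O)X: carbonyl C bonded to C and halogen → acyl halide.
  COOCH3: –C(=O)OCH3: carbonyl C bonded to C and to –OCH3 → ester (not ketone + ether).
Carboxylic acid appears at: CH(COOH) → 1.

1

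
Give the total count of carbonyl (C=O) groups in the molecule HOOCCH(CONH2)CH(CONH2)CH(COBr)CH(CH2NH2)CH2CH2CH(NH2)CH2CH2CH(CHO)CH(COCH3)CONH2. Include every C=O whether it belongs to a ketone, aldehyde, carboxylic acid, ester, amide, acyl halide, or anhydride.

7

HOOC: carboxylic acid, 1 C=O (running total 1).
CH(CONH2): amide, 1 C=O (running total 2).
CH(CONH2): amide, 1 C=O (running total 3).
CH(COBr): acyl halide, 1 C=O (running total 4).
CH(CHO): aldehyde, 1 C=O (running total 5).
CH(COCH3): ketone, 1 C=O (running total 6).
CONH2: amide, 1 C=O (running total 7).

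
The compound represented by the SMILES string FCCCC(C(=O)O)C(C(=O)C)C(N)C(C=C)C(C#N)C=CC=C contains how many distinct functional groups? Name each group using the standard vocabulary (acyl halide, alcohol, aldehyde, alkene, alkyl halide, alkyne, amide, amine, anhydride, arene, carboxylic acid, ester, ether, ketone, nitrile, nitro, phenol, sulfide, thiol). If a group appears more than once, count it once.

halogen on an sp³ carbon → alkyl halide.
pendant –COOH: carbonyl C bonded to C and –OH → carboxylic acid.
pendant –COCH3: carbonyl C bonded to two carbons → ketone.
–NH2 on an sp³ carbon with no adjacent C=O → amine.
pendant –CH=CH2: C=C double bond → alkene.
pendant –C≡N: nitrile.
C=C double bond → alkene.
C=C double bond → alkene.
Distinct types present: alkene, alkyl halide, amine, carboxylic acid, ketone, nitrile.

6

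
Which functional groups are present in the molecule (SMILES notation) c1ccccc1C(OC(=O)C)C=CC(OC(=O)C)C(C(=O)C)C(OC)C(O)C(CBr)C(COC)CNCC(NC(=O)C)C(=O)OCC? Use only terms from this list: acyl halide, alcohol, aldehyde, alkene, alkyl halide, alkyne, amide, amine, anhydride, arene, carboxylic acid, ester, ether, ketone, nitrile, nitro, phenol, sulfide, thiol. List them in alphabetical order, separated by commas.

C6H5– phenyl ring → arene.
pendant –OC(=O)CH3: an acyloxy group → ester.
C=C double bond → alkene.
pendant –OC(=O)CH3: an acyloxy group → ester.
pendant –COCH3: carbonyl C bonded to two carbons → ketone.
pendant –OCH3: C–O–C with sp³ C, no adjacent C=O → ether.
–OH on an sp³ carbon → alcohol (secondary).
pendant –CH2X: halogen on sp³ carbon → alkyl halide.
pendant –CH2OCH3: C–O–C linkage → ether.
C–N–C with sp³ carbons and no adjacent C=O → amine (secondary).
pendant –NHC(=O)CH3: N bonded to a carbonyl → amide (not amine).
–C(=O)OCH2CH3: carbonyl C bonded to C and to –OEt → ester.

alcohol, alkene, alkyl halide, amide, amine, arene, ester, ether, ketone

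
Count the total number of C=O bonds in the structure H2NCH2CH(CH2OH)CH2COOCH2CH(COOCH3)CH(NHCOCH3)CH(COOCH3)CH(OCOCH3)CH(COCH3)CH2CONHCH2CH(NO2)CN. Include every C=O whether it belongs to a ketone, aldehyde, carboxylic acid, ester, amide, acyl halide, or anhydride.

7

CH2COOCH2: ester, 1 C=O (running total 1).
CH(COOCH3): ester, 1 C=O (running total 2).
CH(NHCOCH3): amide, 1 C=O (running total 3).
CH(COOCH3): ester, 1 C=O (running total 4).
CH(OCOCH3): ester, 1 C=O (running total 5).
CH(COCH3): ketone, 1 C=O (running total 6).
CH2CONHCH2: amide, 1 C=O (running total 7).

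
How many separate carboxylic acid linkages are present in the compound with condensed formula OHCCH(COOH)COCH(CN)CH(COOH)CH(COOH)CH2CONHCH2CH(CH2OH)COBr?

3

Taking each segment in turn:
  OHC: terminal –CHO: carbonyl C bonded to H and C → aldehyde.
  CH(COOH): pendant –COOH: carbonyl C bonded to C and –OH → carboxylic acid.
  CO: –C(=O)– with carbon on both sides → ketone.
  CH(CN): pendant –C≡N: nitrile.
  CH(COOH): pendant –COOH: carbonyl C bonded to C and –OH → carboxylic acid.
  CH(COOH): pendant –COOH: carbonyl C bonded to C and –OH → carboxylic acid.
  CH2CONHCH2: –C(=O)–N– linkage → amide (the N is not an amine).
  CH(CH2OH): pendant –CH2OH on an sp³ backbone C → alcohol.
  COBr: –C(=O)Br: carbonyl C bonded to C and to a halogen → acyl halide (not alkyl halide).
Carboxylic acid appears at: CH(COOH), CH(COOH), CH(COOH) → 3.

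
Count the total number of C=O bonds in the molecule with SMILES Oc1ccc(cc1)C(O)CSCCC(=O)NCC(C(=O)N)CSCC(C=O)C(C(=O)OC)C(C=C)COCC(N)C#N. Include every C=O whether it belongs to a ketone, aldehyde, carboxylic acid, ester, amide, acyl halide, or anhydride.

CH2CONHCH2: amide, 1 C=O (running total 1).
CH(CONH2): amide, 1 C=O (running total 2).
CH(CHO): aldehyde, 1 C=O (running total 3).
CH(COOCH3): ester, 1 C=O (running total 4).

4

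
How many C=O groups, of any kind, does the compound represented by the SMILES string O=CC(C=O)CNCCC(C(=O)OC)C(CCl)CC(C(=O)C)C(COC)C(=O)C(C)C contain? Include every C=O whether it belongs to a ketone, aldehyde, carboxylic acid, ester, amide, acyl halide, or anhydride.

OHC: aldehyde, 1 C=O (running total 1).
CH(CHO): aldehyde, 1 C=O (running total 2).
CH(COOCH3): ester, 1 C=O (running total 3).
CH(COCH3): ketone, 1 C=O (running total 4).
CO: ketone, 1 C=O (running total 5).

5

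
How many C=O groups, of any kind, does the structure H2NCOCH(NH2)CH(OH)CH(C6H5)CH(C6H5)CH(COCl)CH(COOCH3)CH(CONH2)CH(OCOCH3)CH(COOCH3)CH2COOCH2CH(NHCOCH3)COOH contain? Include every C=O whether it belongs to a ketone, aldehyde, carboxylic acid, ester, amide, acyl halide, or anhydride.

9

H2NCO: amide, 1 C=O (running total 1).
CH(COCl): acyl halide, 1 C=O (running total 2).
CH(COOCH3): ester, 1 C=O (running total 3).
CH(CONH2): amide, 1 C=O (running total 4).
CH(OCOCH3): ester, 1 C=O (running total 5).
CH(COOCH3): ester, 1 C=O (running total 6).
CH2COOCH2: ester, 1 C=O (running total 7).
CH(NHCOCH3): amide, 1 C=O (running total 8).
COOH: carboxylic acid, 1 C=O (running total 9).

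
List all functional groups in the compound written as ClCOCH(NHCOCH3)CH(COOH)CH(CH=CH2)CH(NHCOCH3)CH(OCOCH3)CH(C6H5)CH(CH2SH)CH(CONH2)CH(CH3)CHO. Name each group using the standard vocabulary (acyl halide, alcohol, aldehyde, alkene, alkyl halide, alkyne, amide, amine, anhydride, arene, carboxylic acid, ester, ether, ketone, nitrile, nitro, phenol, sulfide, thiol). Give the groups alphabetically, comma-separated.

acyl halide, aldehyde, alkene, amide, arene, carboxylic acid, ester, thiol

–C(=O)Cl: carbonyl C bonded to C and to a halogen → acyl halide (not alkyl halide).
pendant –NHC(=O)CH3: N bonded to a carbonyl → amide (not amine).
pendant –COOH: carbonyl C bonded to C and –OH → carboxylic acid.
pendant –CH=CH2: C=C double bond → alkene.
pendant –NHC(=O)CH3: N bonded to a carbonyl → amide (not amine).
pendant –OC(=O)CH3: an acyloxy group → ester.
pendant –C6H5: benzene ring → arene.
pendant –CH2SH → thiol.
pendant –CONH2: carbonyl C bonded to C and N → amide.
terminal –CHO: carbonyl C bonded to H and C → aldehyde.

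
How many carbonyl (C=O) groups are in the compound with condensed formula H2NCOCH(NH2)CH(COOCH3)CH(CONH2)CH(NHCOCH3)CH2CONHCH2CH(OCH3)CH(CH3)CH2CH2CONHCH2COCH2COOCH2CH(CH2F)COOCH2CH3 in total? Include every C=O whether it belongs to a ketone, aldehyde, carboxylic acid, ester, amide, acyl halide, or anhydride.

H2NCO: amide, 1 C=O (running total 1).
CH(COOCH3): ester, 1 C=O (running total 2).
CH(CONH2): amide, 1 C=O (running total 3).
CH(NHCOCH3): amide, 1 C=O (running total 4).
CH2CONHCH2: amide, 1 C=O (running total 5).
CH2CONHCH2: amide, 1 C=O (running total 6).
CO: ketone, 1 C=O (running total 7).
CH2COOCH2: ester, 1 C=O (running total 8).
COOCH2CH3: ester, 1 C=O (running total 9).

9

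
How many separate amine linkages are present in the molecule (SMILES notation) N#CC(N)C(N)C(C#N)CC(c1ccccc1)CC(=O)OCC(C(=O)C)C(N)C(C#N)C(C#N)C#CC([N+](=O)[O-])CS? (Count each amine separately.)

3

Taking each segment in turn:
  N≡C: N≡C–: carbon triple-bonded to nitrogen → nitrile.
  CH(NH2): –NH2 on an sp³ carbon with no adjacent C=O → amine.
  CH(NH2): –NH2 on an sp³ carbon with no adjacent C=O → amine.
  CH(CN): pendant –C≡N: nitrile.
  CH(C6H5): pendant –C6H5: benzene ring → arene.
  CH2COOCH2: –C(=O)–O–C with C on the carbonyl side → ester.
  CH(COCH3): pendant –COCH3: carbonyl C bonded to two carbons → ketone.
  CH(NH2): –NH2 on an sp³ carbon with no adjacent C=O → amine.
  CH(CN): pendant –C≡N: nitrile.
  CH(CN): pendant –C≡N: nitrile.
  C≡C: C≡C triple bond → alkyne.
  CH(NO2): –NO2 on an sp³ carbon → nitro (the N=O is not a carbonyl).
  CH2SH: –SH on an sp³ carbon → thiol.
Amine appears at: CH(NH2), CH(NH2), CH(NH2) → 3.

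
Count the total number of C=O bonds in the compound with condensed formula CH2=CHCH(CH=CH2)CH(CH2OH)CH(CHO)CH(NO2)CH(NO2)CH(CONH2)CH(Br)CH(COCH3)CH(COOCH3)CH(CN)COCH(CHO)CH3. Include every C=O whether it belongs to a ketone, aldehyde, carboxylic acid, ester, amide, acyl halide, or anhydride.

6

CH(CHO): aldehyde, 1 C=O (running total 1).
CH(CONH2): amide, 1 C=O (running total 2).
CH(COCH3): ketone, 1 C=O (running total 3).
CH(COOCH3): ester, 1 C=O (running total 4).
CO: ketone, 1 C=O (running total 5).
CH(CHO): aldehyde, 1 C=O (running total 6).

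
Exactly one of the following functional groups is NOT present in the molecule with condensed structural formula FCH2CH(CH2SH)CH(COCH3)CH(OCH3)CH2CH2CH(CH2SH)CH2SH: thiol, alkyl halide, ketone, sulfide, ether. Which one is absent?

sulfide

alkyl halide: present (FCH2 — halogen on an sp³ carbon → alkyl halide).
thiol: present (CH(CH2SH) — pendant –CH2SH → thiol).
ketone: present (CH(COCH3) — pendant –COCH3: carbonyl C bonded to two carbons → ketone).
ether: present (CH(OCH3) — pendant –OCH3: C–O–C with sp³ C, no adjacent C=O → ether).
sulfide: no segment matches this pattern.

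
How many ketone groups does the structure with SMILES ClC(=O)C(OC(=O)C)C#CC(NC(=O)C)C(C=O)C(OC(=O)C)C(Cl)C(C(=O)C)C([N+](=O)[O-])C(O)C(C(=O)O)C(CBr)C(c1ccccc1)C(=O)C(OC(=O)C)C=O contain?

Reading the structure from left to right:
  ClCO: –C(=O)Cl: carbonyl C bonded to C and to a halogen → acyl halide (not alkyl halide).
  CH(OCOCH3): pendant –OC(=O)CH3: an acyloxy group → ester.
  C≡C: C≡C triple bond → alkyne.
  CH(NHCOCH3): pendant –NHC(=O)CH3: N bonded to a carbonyl → amide (not amine).
  CH(CHO): pendant –CHO: carbonyl C bonded to C and H → aldehyde.
  CH(OCOCH3): pendant –OC(=O)CH3: an acyloxy group → ester.
  CH(Cl): halogen on an sp³ carbon → alkyl halide.
  CH(COCH3): pendant –COCH3: carbonyl C bonded to two carbons → ketone.
  CH(NO2): –NO2 on an sp³ carbon → nitro (the N=O is not a carbonyl).
  CH(OH): –OH on an sp³ carbon → alcohol (secondary).
  CH(COOH): pendant –COOH: carbonyl C bonded to C and –OH → carboxylic acid.
  CH(CH2Br): pendant –CH2X: halogen on sp³ carbon → alkyl halide.
  CH(C6H5): pendant –C6H5: benzene ring → arene.
  CO: –C(=O)– with carbon on both sides → ketone.
  CH(OCOCH3): pendant –OC(=O)CH3: an acyloxy group → ester.
  CHO: terminal –CHO: carbonyl C bonded to H and C → aldehyde.
Ketone appears at: CH(COCH3), CO → 2.

2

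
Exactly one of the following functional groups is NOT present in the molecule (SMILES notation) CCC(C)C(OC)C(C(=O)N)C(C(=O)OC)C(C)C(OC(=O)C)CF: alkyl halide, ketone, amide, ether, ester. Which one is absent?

ketone

ester: present (CH(COOCH3) — pendant –COOCH3: carbonyl C bonded to C and –OCH3 → ester).
alkyl halide: present (CH2F — halogen on an sp³ carbon → alkyl halide).
amide: present (CH(CONH2) — pendant –CONH2: carbonyl C bonded to C and N → amide).
ether: present (CH(OCH3) — pendant –OCH3: C–O–C with sp³ C, no adjacent C=O → ether).
ketone: absent. In each of CH(COOCH3) and CH(OCOCH3), the C=O is bonded to an –O–C group, which defines an ester, not a ketone. In CH(CONH2), the C=O is bonded to nitrogen, which defines an amide, not a ketone.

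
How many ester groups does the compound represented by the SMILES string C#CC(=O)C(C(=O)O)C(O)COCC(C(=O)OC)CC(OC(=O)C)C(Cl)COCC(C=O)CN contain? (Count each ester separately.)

Taking each segment in turn:
  HC≡C: C≡C triple bond → alkyne.
  CO: –C(=O)– with carbon on both sides → ketone.
  CH(COOH): pendant –COOH: carbonyl C bonded to C and –OH → carboxylic acid.
  CH(OH): –OH on an sp³ carbon → alcohol (secondary).
  CH2OCH2: C–O–C with sp³ carbons on both sides and no adjacent C=O → ether.
  CH(COOCH3): pendant –COOCH3: carbonyl C bonded to C and –OCH3 → ester.
  CH(OCOCH3): pendant –OC(=O)CH3: an acyloxy group → ester.
  CH(Cl): halogen on an sp³ carbon → alkyl halide.
  CH2OCH2: C–O–C with sp³ carbons on both sides and no adjacent C=O → ether.
  CH(CHO): pendant –CHO: carbonyl C bonded to C and H → aldehyde.
  CH2NH2: –NH2 on an sp³ carbon with no adjacent C=O → amine.
Ester appears at: CH(COOCH3), CH(OCOCH3) → 2.

2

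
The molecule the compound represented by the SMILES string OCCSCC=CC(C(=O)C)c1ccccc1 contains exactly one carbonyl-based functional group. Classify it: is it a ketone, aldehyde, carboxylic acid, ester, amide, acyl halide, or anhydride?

The carbonyl is in the CH(COCH3) segment: pendant –COCH3: carbonyl C bonded to two carbons → ketone.

ketone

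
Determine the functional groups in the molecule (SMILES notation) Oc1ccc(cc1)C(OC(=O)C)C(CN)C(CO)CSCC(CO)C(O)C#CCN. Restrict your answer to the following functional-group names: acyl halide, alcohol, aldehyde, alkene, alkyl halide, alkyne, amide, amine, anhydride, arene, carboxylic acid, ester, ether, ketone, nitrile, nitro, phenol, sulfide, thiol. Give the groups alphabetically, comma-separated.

alcohol, alkyne, amine, arene, ester, phenol, sulfide

–OH attached directly to an aromatic ring → phenol (not alcohol); the ring itself is an arene.
pendant –OC(=O)CH3: an acyloxy group → ester.
pendant –CH2NH2: N on sp³ C, no adjacent C=O → amine.
pendant –CH2OH on an sp³ backbone C → alcohol.
C–S–C linkage → sulfide (thioether).
pendant –CH2OH on an sp³ backbone C → alcohol.
–OH on an sp³ carbon → alcohol (secondary).
C≡C triple bond → alkyne.
–NH2 on an sp³ carbon with no adjacent C=O → amine.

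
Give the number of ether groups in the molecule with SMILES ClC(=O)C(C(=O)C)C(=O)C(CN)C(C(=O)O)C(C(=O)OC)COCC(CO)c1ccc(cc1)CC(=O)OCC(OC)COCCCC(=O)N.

–C(=O)Cl: carbonyl C bonded to C and to a halogen → acyl halide (not alkyl halide).
pendant –COCH3: carbonyl C bonded to two carbons → ketone.
–C(=O)– with carbon on both sides → ketone.
pendant –CH2NH2: N on sp³ C, no adjacent C=O → amine.
pendant –COOH: carbonyl C bonded to C and –OH → carboxylic acid.
pendant –COOCH3: carbonyl C bonded to C and –OCH3 → ester.
C–O–C with sp³ carbons on both sides and no adjacent C=O → ether.
pendant –CH2OH on an sp³ backbone C → alcohol.
para-disubstituted benzene ring → arene.
–C(=O)–O–C with C on the carbonyl side → ester.
pendant –OCH3: C–O–C with sp³ C, no adjacent C=O → ether.
C–O–C with sp³ carbons on both sides and no adjacent C=O → ether.
–C(=O)NH2: carbonyl C bonded to C and to N → amide (the N is not a separate amine).
Ether appears at: CH2OCH2, CH(OCH3), CH2OCH2 → 3.

3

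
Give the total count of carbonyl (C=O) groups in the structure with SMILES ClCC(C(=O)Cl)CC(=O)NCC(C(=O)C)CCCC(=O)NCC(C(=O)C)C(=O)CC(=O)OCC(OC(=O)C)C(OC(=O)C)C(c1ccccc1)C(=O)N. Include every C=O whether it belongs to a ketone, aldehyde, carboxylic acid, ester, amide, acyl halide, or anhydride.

CH(COCl): acyl halide, 1 C=O (running total 1).
CH2CONHCH2: amide, 1 C=O (running total 2).
CH(COCH3): ketone, 1 C=O (running total 3).
CH2CONHCH2: amide, 1 C=O (running total 4).
CH(COCH3): ketone, 1 C=O (running total 5).
CO: ketone, 1 C=O (running total 6).
CH2COOCH2: ester, 1 C=O (running total 7).
CH(OCOCH3): ester, 1 C=O (running total 8).
CH(OCOCH3): ester, 1 C=O (running total 9).
CONH2: amide, 1 C=O (running total 10).

10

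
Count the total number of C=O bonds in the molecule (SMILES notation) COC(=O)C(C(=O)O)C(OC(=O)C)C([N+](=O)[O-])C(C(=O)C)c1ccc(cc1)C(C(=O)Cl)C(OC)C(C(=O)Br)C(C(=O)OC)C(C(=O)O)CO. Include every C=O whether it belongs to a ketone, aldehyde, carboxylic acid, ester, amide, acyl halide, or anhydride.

CH3OOC: ester, 1 C=O (running total 1).
CH(COOH): carboxylic acid, 1 C=O (running total 2).
CH(OCOCH3): ester, 1 C=O (running total 3).
CH(COCH3): ketone, 1 C=O (running total 4).
CH(COCl): acyl halide, 1 C=O (running total 5).
CH(COBr): acyl halide, 1 C=O (running total 6).
CH(COOCH3): ester, 1 C=O (running total 7).
CH(COOH): carboxylic acid, 1 C=O (running total 8).

8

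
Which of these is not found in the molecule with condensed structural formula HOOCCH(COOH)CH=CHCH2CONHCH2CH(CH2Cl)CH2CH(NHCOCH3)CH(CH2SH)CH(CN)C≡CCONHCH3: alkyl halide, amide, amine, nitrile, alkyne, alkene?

amine

alkyne: present (C≡C — C≡C triple bond → alkyne).
nitrile: present (CH(CN) — pendant –C≡N: nitrile).
alkene: present (CH=CH — C=C double bond → alkene).
alkyl halide: present (CH(CH2Cl) — pendant –CH2X: halogen on sp³ carbon → alkyl halide).
amide: present (CH2CONHCH2 — –C(=O)–N– linkage → amide (the N is not an amine)).
amine: absent. In each of CH2CONHCH2, CH(NHCOCH3) and CONHCH3, the nitrogen is bonded directly to a carbonyl carbon, making it part of an amide, not a free amine.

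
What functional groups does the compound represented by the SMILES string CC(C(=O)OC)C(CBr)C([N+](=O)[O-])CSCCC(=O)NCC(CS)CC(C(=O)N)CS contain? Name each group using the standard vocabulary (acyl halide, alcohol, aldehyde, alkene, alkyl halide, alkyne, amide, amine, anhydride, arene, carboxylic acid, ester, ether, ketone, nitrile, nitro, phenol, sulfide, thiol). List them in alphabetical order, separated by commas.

Reading the structure from left to right:
  CH(COOCH3): pendant –COOCH3: carbonyl C bonded to C and –OCH3 → ester.
  CH(CH2Br): pendant –CH2X: halogen on sp³ carbon → alkyl halide.
  CH(NO2): –NO2 on an sp³ carbon → nitro (the N=O is not a carbonyl).
  CH2SCH2: C–S–C linkage → sulfide (thioether).
  CH2CONHCH2: –C(=O)–N– linkage → amide (the N is not an amine).
  CH(CH2SH): pendant –CH2SH → thiol.
  CH(CONH2): pendant –CONH2: carbonyl C bonded to C and N → amide.
  CH2SH: –SH on an sp³ carbon → thiol.

alkyl halide, amide, ester, nitro, sulfide, thiol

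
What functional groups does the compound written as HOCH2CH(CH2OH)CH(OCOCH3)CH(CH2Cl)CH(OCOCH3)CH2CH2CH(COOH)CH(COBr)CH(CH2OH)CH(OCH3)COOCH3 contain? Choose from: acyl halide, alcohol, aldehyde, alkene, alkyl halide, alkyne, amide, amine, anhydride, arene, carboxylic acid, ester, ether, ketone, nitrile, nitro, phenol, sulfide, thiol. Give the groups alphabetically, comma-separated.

acyl halide, alcohol, alkyl halide, carboxylic acid, ester, ether

HO– on an sp³ carbon → alcohol.
pendant –CH2OH on an sp³ backbone C → alcohol.
pendant –OC(=O)CH3: an acyloxy group → ester.
pendant –CH2X: halogen on sp³ carbon → alkyl halide.
pendant –OC(=O)CH3: an acyloxy group → ester.
pendant –COOH: carbonyl C bonded to C and –OH → carboxylic acid.
pendant –C(=O)X: carbonyl C bonded to C and halogen → acyl halide.
pendant –CH2OH on an sp³ backbone C → alcohol.
pendant –OCH3: C–O–C with sp³ C, no adjacent C=O → ether.
–C(=O)OCH3: carbonyl C bonded to C and to –OCH3 → ester (not ketone + ether).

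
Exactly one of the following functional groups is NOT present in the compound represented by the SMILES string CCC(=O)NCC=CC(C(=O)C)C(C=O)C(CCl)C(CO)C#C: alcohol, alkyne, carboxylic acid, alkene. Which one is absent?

carboxylic acid

alcohol: present (CH(CH2OH) — pendant –CH2OH on an sp³ backbone C → alcohol).
alkene: present (CH=CH — C=C double bond → alkene).
alkyne: present (C≡CH — C≡C triple bond → alkyne).
carboxylic acid: absent. In CH2CONHCH2, the carbonyl is bonded to nitrogen, not to –OH; that is an amide.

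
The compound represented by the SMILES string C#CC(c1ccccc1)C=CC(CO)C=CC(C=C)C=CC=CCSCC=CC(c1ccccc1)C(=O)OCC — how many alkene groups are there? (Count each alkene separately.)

C≡C triple bond → alkyne.
pendant –C6H5: benzene ring → arene.
C=C double bond → alkene.
pendant –CH2OH on an sp³ backbone C → alcohol.
C=C double bond → alkene.
pendant –CH=CH2: C=C double bond → alkene.
C=C double bond → alkene.
C=C double bond → alkene.
C–S–C linkage → sulfide (thioether).
C=C double bond → alkene.
pendant –C6H5: benzene ring → arene.
–C(=O)OCH2CH3: carbonyl C bonded to C and to –OEt → ester.
Alkene appears at: CH=CH, CH=CH, CH(CH=CH2), CH=CH, CH=CH, CH=CH → 6.

6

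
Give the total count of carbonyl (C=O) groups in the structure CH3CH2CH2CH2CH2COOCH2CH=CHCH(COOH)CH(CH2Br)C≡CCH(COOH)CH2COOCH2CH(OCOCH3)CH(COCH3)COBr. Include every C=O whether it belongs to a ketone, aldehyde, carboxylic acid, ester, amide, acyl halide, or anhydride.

7

CH2COOCH2: ester, 1 C=O (running total 1).
CH(COOH): carboxylic acid, 1 C=O (running total 2).
CH(COOH): carboxylic acid, 1 C=O (running total 3).
CH2COOCH2: ester, 1 C=O (running total 4).
CH(OCOCH3): ester, 1 C=O (running total 5).
CH(COCH3): ketone, 1 C=O (running total 6).
COBr: acyl halide, 1 C=O (running total 7).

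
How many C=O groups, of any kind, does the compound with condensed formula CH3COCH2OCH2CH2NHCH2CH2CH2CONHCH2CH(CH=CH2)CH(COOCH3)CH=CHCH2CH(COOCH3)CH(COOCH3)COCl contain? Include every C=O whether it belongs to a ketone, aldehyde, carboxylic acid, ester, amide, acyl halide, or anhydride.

CO: ketone, 1 C=O (running total 1).
CH2CONHCH2: amide, 1 C=O (running total 2).
CH(COOCH3): ester, 1 C=O (running total 3).
CH(COOCH3): ester, 1 C=O (running total 4).
CH(COOCH3): ester, 1 C=O (running total 5).
COCl: acyl halide, 1 C=O (running total 6).

6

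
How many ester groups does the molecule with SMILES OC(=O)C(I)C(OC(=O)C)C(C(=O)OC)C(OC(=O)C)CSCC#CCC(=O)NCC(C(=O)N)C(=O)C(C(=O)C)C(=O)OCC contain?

4

Taking each segment in turn:
  HOOC: –COOH: carbonyl C bonded to –OH and C → carboxylic acid (the –OH is not a separate alcohol).
  CH(I): halogen on an sp³ carbon → alkyl halide.
  CH(OCOCH3): pendant –OC(=O)CH3: an acyloxy group → ester.
  CH(COOCH3): pendant –COOCH3: carbonyl C bonded to C and –OCH3 → ester.
  CH(OCOCH3): pendant –OC(=O)CH3: an acyloxy group → ester.
  CH2SCH2: C–S–C linkage → sulfide (thioether).
  C≡C: C≡C triple bond → alkyne.
  CH2CONHCH2: –C(=O)–N– linkage → amide (the N is not an amine).
  CH(CONH2): pendant –CONH2: carbonyl C bonded to C and N → amide.
  CO: –C(=O)– with carbon on both sides → ketone.
  CH(COCH3): pendant –COCH3: carbonyl C bonded to two carbons → ketone.
  COOCH2CH3: –C(=O)OCH2CH3: carbonyl C bonded to C and to –OEt → ester.
Ester appears at: CH(OCOCH3), CH(COOCH3), CH(OCOCH3), COOCH2CH3 → 4.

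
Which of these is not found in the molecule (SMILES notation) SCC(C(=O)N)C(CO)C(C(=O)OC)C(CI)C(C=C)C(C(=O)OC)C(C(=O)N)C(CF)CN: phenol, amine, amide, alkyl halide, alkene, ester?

alkene: present (CH(CH=CH2) — pendant –CH=CH2: C=C double bond → alkene).
ester: present (CH(COOCH3) — pendant –COOCH3: carbonyl C bonded to C and –OCH3 → ester).
alkyl halide: present (CH(CH2I) — pendant –CH2X: halogen on sp³ carbon → alkyl halide).
amine: present (CH2NH2 — –NH2 on an sp³ carbon with no adjacent C=O → amine).
amide: present (CH(CONH2) — pendant –CONH2: carbonyl C bonded to C and N → amide).
phenol: absent. In CH(CH2OH), the –OH is on an sp³ carbon, not on an aromatic ring, so it is an alcohol.

phenol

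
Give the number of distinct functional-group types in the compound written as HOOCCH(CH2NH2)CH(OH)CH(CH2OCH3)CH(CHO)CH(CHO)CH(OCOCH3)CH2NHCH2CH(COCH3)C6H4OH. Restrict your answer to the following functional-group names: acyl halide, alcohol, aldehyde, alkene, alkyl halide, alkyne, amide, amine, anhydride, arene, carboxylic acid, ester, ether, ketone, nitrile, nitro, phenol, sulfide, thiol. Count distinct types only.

9

Reading the structure from left to right:
  HOOC: –COOH: carbonyl C bonded to –OH and C → carboxylic acid (the –OH is not a separate alcohol).
  CH(CH2NH2): pendant –CH2NH2: N on sp³ C, no adjacent C=O → amine.
  CH(OH): –OH on an sp³ carbon → alcohol (secondary).
  CH(CH2OCH3): pendant –CH2OCH3: C–O–C linkage → ether.
  CH(CHO): pendant –CHO: carbonyl C bonded to C and H → aldehyde.
  CH(CHO): pendant –CHO: carbonyl C bonded to C and H → aldehyde.
  CH(OCOCH3): pendant –OC(=O)CH3: an acyloxy group → ester.
  CH2NHCH2: C–N–C with sp³ carbons and no adjacent C=O → amine (secondary).
  CH(COCH3): pendant –COCH3: carbonyl C bonded to two carbons → ketone.
  C6H4OH: –OH attached directly to an aromatic ring → phenol (not alcohol); the ring itself is an arene.
Distinct types present: alcohol, aldehyde, amine, arene, carboxylic acid, ester, ether, ketone, phenol.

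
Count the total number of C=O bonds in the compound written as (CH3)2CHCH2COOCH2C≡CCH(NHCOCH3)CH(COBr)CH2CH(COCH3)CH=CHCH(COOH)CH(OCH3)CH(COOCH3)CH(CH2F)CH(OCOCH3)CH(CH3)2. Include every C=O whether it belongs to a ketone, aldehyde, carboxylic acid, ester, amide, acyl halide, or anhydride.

7

CH2COOCH2: ester, 1 C=O (running total 1).
CH(NHCOCH3): amide, 1 C=O (running total 2).
CH(COBr): acyl halide, 1 C=O (running total 3).
CH(COCH3): ketone, 1 C=O (running total 4).
CH(COOH): carboxylic acid, 1 C=O (running total 5).
CH(COOCH3): ester, 1 C=O (running total 6).
CH(OCOCH3): ester, 1 C=O (running total 7).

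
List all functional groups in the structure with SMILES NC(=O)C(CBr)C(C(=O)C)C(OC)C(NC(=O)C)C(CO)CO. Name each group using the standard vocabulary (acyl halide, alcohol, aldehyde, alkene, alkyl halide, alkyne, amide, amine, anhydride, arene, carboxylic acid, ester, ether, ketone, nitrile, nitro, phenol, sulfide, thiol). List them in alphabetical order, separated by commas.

alcohol, alkyl halide, amide, ether, ketone

Working along the chain:
  H2NCO: –C(=O)NH2: carbonyl C bonded to C and to N → amide (the N is not a separate amine).
  CH(CH2Br): pendant –CH2X: halogen on sp³ carbon → alkyl halide.
  CH(COCH3): pendant –COCH3: carbonyl C bonded to two carbons → ketone.
  CH(OCH3): pendant –OCH3: C–O–C with sp³ C, no adjacent C=O → ether.
  CH(NHCOCH3): pendant –NHC(=O)CH3: N bonded to a carbonyl → amide (not amine).
  CH(CH2OH): pendant –CH2OH on an sp³ backbone C → alcohol.
  CH2OH: –OH on an sp³ carbon → alcohol.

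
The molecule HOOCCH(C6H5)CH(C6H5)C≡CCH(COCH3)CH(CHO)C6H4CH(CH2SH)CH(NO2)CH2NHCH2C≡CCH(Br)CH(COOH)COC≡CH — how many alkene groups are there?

0

Taking each segment in turn:
  HOOC: –COOH: carbonyl C bonded to –OH and C → carboxylic acid (the –OH is not a separate alcohol).
  CH(C6H5): pendant –C6H5: benzene ring → arene.
  CH(C6H5): pendant –C6H5: benzene ring → arene.
  C≡C: C≡C triple bond → alkyne.
  CH(COCH3): pendant –COCH3: carbonyl C bonded to two carbons → ketone.
  CH(CHO): pendant –CHO: carbonyl C bonded to C and H → aldehyde.
  C6H4: para-disubstituted benzene ring → arene.
  CH(CH2SH): pendant –CH2SH → thiol.
  CH(NO2): –NO2 on an sp³ carbon → nitro (the N=O is not a carbonyl).
  CH2NHCH2: C–N–C with sp³ carbons and no adjacent C=O → amine (secondary).
  C≡C: C≡C triple bond → alkyne.
  CH(Br): halogen on an sp³ carbon → alkyl halide.
  CH(COOH): pendant –COOH: carbonyl C bonded to C and –OH → carboxylic acid.
  CO: –C(=O)– with carbon on both sides → ketone.
  C≡CH: C≡C triple bond → alkyne.
No segment is a alkene: CH(C6H5) is arene, not alkene; CH(C6H5) is arene, not alkene; C≡C is alkyne, not alkene. → 0.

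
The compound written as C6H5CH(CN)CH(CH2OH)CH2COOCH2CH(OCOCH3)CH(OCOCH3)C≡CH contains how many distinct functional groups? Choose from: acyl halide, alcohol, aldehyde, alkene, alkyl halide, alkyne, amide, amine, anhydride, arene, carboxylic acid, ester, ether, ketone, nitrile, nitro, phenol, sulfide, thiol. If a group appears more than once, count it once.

Reading the structure from left to right:
  C6H5: C6H5– phenyl ring → arene.
  CH(CN): pendant –C≡N: nitrile.
  CH(CH2OH): pendant –CH2OH on an sp³ backbone C → alcohol.
  CH2COOCH2: –C(=O)–O–C with C on the carbonyl side → ester.
  CH(OCOCH3): pendant –OC(=O)CH3: an acyloxy group → ester.
  CH(OCOCH3): pendant –OC(=O)CH3: an acyloxy group → ester.
  C≡CH: C≡C triple bond → alkyne.
Distinct types present: alcohol, alkyne, arene, ester, nitrile.

5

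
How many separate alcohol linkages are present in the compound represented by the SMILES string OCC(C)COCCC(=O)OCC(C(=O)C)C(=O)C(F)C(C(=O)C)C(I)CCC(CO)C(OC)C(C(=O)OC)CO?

Taking each segment in turn:
  HOCH2: HO– on an sp³ carbon → alcohol.
  CH2OCH2: C–O–C with sp³ carbons on both sides and no adjacent C=O → ether.
  CH2COOCH2: –C(=O)–O–C with C on the carbonyl side → ester.
  CH(COCH3): pendant –COCH3: carbonyl C bonded to two carbons → ketone.
  CO: –C(=O)– with carbon on both sides → ketone.
  CH(F): halogen on an sp³ carbon → alkyl halide.
  CH(COCH3): pendant –COCH3: carbonyl C bonded to two carbons → ketone.
  CH(I): halogen on an sp³ carbon → alkyl halide.
  CH(CH2OH): pendant –CH2OH on an sp³ backbone C → alcohol.
  CH(OCH3): pendant –OCH3: C–O–C with sp³ C, no adjacent C=O → ether.
  CH(COOCH3): pendant –COOCH3: carbonyl C bonded to C and –OCH3 → ester.
  CH2OH: –OH on an sp³ carbon → alcohol.
Alcohol appears at: HOCH2, CH(CH2OH), CH2OH → 3.

3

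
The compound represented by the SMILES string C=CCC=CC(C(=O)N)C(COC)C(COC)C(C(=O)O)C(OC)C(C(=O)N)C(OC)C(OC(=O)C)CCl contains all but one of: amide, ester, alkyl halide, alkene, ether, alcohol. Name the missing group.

ester: present (CH(OCOCH3) — pendant –OC(=O)CH3: an acyloxy group → ester).
alkene: present (CH2=CH — C=C double bond → alkene).
ether: present (CH(CH2OCH3) — pendant –CH2OCH3: C–O–C linkage → ether).
amide: present (CH(CONH2) — pendant –CONH2: carbonyl C bonded to C and N → amide).
alkyl halide: present (CH2Cl — halogen on an sp³ carbon → alkyl halide).
alcohol: absent. In CH(COOH), the –OH sits on a carbonyl carbon, making it part of a carboxylic acid, not an alcohol.

alcohol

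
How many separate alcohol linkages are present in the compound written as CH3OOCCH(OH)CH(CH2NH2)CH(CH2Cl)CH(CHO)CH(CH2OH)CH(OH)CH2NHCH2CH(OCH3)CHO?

Reading the structure from left to right:
  CH3OOC: CH3O–C(=O)–: carbonyl C bonded to C and to –OCH3 → ester (not ketone + ether).
  CH(OH): –OH on an sp³ carbon → alcohol (secondary).
  CH(CH2NH2): pendant –CH2NH2: N on sp³ C, no adjacent C=O → amine.
  CH(CH2Cl): pendant –CH2X: halogen on sp³ carbon → alkyl halide.
  CH(CHO): pendant –CHO: carbonyl C bonded to C and H → aldehyde.
  CH(CH2OH): pendant –CH2OH on an sp³ backbone C → alcohol.
  CH(OH): –OH on an sp³ carbon → alcohol (secondary).
  CH2NHCH2: C–N–C with sp³ carbons and no adjacent C=O → amine (secondary).
  CH(OCH3): pendant –OCH3: C–O–C with sp³ C, no adjacent C=O → ether.
  CHO: terminal –CHO: carbonyl C bonded to H and C → aldehyde.
Alcohol appears at: CH(OH), CH(CH2OH), CH(OH) → 3.

3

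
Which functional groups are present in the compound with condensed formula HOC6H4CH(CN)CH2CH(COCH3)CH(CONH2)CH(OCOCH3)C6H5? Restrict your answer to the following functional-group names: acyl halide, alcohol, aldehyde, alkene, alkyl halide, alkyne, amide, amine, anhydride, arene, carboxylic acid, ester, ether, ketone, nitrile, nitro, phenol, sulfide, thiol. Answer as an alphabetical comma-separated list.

–OH attached directly to an aromatic ring → phenol (not alcohol); the ring itself is an arene.
pendant –C≡N: nitrile.
pendant –COCH3: carbonyl C bonded to two carbons → ketone.
pendant –CONH2: carbonyl C bonded to C and N → amide.
pendant –OC(=O)CH3: an acyloxy group → ester.
–C6H5 phenyl ring → arene.

amide, arene, ester, ketone, nitrile, phenol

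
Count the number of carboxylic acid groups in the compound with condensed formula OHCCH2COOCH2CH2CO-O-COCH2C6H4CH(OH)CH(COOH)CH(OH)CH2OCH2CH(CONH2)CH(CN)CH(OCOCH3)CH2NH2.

Working along the chain:
  OHC: terminal –CHO: carbonyl C bonded to H and C → aldehyde.
  CH2COOCH2: –C(=O)–O–C with C on the carbonyl side → ester.
  CH2CO-O-COCH2: two acyl groups sharing one oxygen, –C(=O)–O–C(=O)– → anhydride.
  C6H4: para-disubstituted benzene ring → arene.
  CH(OH): –OH on an sp³ carbon → alcohol (secondary).
  CH(COOH): pendant –COOH: carbonyl C bonded to C and –OH → carboxylic acid.
  CH(OH): –OH on an sp³ carbon → alcohol (secondary).
  CH2OCH2: C–O–C with sp³ carbons on both sides and no adjacent C=O → ether.
  CH(CONH2): pendant –CONH2: carbonyl C bonded to C and N → amide.
  CH(CN): pendant –C≡N: nitrile.
  CH(OCOCH3): pendant –OC(=O)CH3: an acyloxy group → ester.
  CH2NH2: –NH2 on an sp³ carbon with no adjacent C=O → amine.
Carboxylic acid appears at: CH(COOH) → 1.

1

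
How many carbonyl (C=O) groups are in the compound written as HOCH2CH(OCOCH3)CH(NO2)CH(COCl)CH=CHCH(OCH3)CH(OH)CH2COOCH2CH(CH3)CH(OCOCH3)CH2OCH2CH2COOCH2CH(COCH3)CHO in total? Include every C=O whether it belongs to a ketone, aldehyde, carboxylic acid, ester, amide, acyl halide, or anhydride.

CH(OCOCH3): ester, 1 C=O (running total 1).
CH(COCl): acyl halide, 1 C=O (running total 2).
CH2COOCH2: ester, 1 C=O (running total 3).
CH(OCOCH3): ester, 1 C=O (running total 4).
CH2COOCH2: ester, 1 C=O (running total 5).
CH(COCH3): ketone, 1 C=O (running total 6).
CHO: aldehyde, 1 C=O (running total 7).

7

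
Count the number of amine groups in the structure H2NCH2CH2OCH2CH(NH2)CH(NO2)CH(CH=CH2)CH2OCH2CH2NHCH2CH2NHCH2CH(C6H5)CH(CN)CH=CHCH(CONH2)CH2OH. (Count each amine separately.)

4

Taking each segment in turn:
  H2NCH2: –NH2 on an sp³ carbon with no adjacent C=O → amine.
  CH2OCH2: C–O–C with sp³ carbons on both sides and no adjacent C=O → ether.
  CH(NH2): –NH2 on an sp³ carbon with no adjacent C=O → amine.
  CH(NO2): –NO2 on an sp³ carbon → nitro (the N=O is not a carbonyl).
  CH(CH=CH2): pendant –CH=CH2: C=C double bond → alkene.
  CH2OCH2: C–O–C with sp³ carbons on both sides and no adjacent C=O → ether.
  CH2NHCH2: C–N–C with sp³ carbons and no adjacent C=O → amine (secondary).
  CH2NHCH2: C–N–C with sp³ carbons and no adjacent C=O → amine (secondary).
  CH(C6H5): pendant –C6H5: benzene ring → arene.
  CH(CN): pendant –C≡N: nitrile.
  CH=CH: C=C double bond → alkene.
  CH(CONH2): pendant –CONH2: carbonyl C bonded to C and N → amide.
  CH2OH: –OH on an sp³ carbon → alcohol.
Amine appears at: H2NCH2, CH(NH2), CH2NHCH2, CH2NHCH2 → 4.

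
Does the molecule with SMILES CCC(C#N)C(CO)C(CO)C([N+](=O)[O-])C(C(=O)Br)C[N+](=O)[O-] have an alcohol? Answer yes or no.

pendant –C≡N: nitrile.
pendant –CH2OH on an sp³ backbone C → alcohol.
pendant –CH2OH on an sp³ backbone C → alcohol.
–NO2 on an sp³ carbon → nitro (the N=O is not a carbonyl).
pendant –C(=O)X: carbonyl C bonded to C and halogen → acyl halide.
–NO2 on carbon → nitro group.
The CH(CH2OH) segment supplies the alcohol: pendant –CH2OH on an sp³ backbone C → alcohol.

yes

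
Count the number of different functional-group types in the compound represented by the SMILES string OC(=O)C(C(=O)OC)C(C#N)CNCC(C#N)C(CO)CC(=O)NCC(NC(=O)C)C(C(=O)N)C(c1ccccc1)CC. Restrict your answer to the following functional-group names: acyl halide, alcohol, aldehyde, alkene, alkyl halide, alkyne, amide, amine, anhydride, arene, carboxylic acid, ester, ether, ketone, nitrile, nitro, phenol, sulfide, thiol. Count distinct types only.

–COOH: carbonyl C bonded to –OH and C → carboxylic acid (the –OH is not a separate alcohol).
pendant –COOCH3: carbonyl C bonded to C and –OCH3 → ester.
pendant –C≡N: nitrile.
C–N–C with sp³ carbons and no adjacent C=O → amine (secondary).
pendant –C≡N: nitrile.
pendant –CH2OH on an sp³ backbone C → alcohol.
–C(=O)–N– linkage → amide (the N is not an amine).
pendant –NHC(=O)CH3: N bonded to a carbonyl → amide (not amine).
pendant –CONH2: carbonyl C bonded to C and N → amide.
pendant –C6H5: benzene ring → arene.
Distinct types present: alcohol, amide, amine, arene, carboxylic acid, ester, nitrile.

7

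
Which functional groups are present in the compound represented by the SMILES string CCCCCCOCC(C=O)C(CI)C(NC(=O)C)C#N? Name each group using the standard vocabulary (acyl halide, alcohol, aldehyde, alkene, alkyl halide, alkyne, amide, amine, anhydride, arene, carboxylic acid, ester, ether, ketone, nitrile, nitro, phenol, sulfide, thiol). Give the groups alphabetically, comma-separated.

Reading the structure from left to right:
  CH2OCH2: C–O–C with sp³ carbons on both sides and no adjacent C=O → ether.
  CH(CHO): pendant –CHO: carbonyl C bonded to C and H → aldehyde.
  CH(CH2I): pendant –CH2X: halogen on sp³ carbon → alkyl halide.
  CH(NHCOCH3): pendant –NHC(=O)CH3: N bonded to a carbonyl → amide (not amine).
  CN: –C≡N: carbon triple-bonded to nitrogen → nitrile.

aldehyde, alkyl halide, amide, ether, nitrile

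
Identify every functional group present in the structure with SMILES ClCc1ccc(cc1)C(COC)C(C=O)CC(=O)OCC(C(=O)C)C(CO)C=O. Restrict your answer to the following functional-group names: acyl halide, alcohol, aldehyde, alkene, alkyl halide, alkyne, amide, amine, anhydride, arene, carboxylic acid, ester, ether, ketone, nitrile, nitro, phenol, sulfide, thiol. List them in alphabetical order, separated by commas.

alcohol, aldehyde, alkyl halide, arene, ester, ether, ketone

Reading the structure from left to right:
  ClCH2: halogen on an sp³ carbon → alkyl halide.
  C6H4: para-disubstituted benzene ring → arene.
  CH(CH2OCH3): pendant –CH2OCH3: C–O–C linkage → ether.
  CH(CHO): pendant –CHO: carbonyl C bonded to C and H → aldehyde.
  CH2COOCH2: –C(=O)–O–C with C on the carbonyl side → ester.
  CH(COCH3): pendant –COCH3: carbonyl C bonded to two carbons → ketone.
  CH(CH2OH): pendant –CH2OH on an sp³ backbone C → alcohol.
  CHO: terminal –CHO: carbonyl C bonded to H and C → aldehyde.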